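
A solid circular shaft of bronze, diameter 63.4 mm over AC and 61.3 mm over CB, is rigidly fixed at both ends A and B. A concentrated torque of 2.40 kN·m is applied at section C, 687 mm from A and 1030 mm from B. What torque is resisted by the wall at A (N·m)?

1520 N·m

Compatibility: T_A·a/J_AC = T_B·b/J_CB with T_A + T_B = T₀.
J_AC = 1.59×10^-6 m⁴, J_CB = 1.39×10^-6 m⁴, so T_A = T₀·(J_AC/a)/((J_AC/a)+(J_CB/b)) = 1516 N·m, T_B = 883.8 N·m.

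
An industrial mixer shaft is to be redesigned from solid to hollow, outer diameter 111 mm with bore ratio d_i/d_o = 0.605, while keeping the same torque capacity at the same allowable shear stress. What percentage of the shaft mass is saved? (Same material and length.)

30.2 %

Equal τ_max and T ⇒ the solid shaft needs d_s³ = d_o³(1−k⁴), so d_s = 111·(1−0.605⁴)^(1/3) = 105.8 mm.
Area ratio A_h/A_s = d_o²(1−k²)/d_s² = (1−k²)/(1−k⁴)^(2/3) = 0.6978.
Mass saving = 1 − 0.6978 = 30.2 %.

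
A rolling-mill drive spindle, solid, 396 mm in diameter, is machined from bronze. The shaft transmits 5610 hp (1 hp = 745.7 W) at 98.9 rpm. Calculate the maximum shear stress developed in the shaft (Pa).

ω = 2π·98.9/60 = 10.36 rad/s, so T = P/ω = 5610×745.7 / 10.36 = 403900 N·m.
J = πd⁴/32 = π(0.396)⁴/32 = 2.414×10^-3 m⁴.
τ_max = T·r/J = 403900 × 0.198 / 2.414×10^-3 = 3.313×10^7 Pa.

3.31e7 Pa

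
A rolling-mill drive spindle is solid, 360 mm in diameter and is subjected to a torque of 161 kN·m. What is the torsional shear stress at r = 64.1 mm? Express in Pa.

6.26e6 Pa

J = πd⁴/32 = π(0.360)⁴/32 = 1.649×10^-3 m⁴.
Shear stress varies linearly with radius: τ = T·r/J = 161000 × 0.0641 / 1.649×10^-3 = 6.259×10^6 Pa.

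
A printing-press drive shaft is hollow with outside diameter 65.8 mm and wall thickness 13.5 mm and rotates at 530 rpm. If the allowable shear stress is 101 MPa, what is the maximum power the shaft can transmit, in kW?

276 kW

J = π(d_o⁴ − d_i⁴)/32 = π(0.0658⁴ − 0.0388⁴)/32 = 1.618×10^-6 m⁴.
T_max = τ_allow·J/r = 1.01×10^8 × 1.618×10^-6 / 0.0329 = 4967 N·m.
ω = 2π·530/60 = 55.50 rad/s, so P_max = T_max·ω = 2.757×10^5 W.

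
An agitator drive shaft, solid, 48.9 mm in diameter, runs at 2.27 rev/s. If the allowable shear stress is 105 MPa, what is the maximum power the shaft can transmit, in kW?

J = πd⁴/32 = π(0.0489)⁴/32 = 5.614×10^-7 m⁴.
T_max = τ_allow·J/r = 1.05×10^8 × 5.614×10^-7 / 0.0244 = 2411 N·m.
ω = 2π·2.27 = 14.26 rad/s, so P_max = T_max·ω = 3.438×10^4 W.

34.4 kW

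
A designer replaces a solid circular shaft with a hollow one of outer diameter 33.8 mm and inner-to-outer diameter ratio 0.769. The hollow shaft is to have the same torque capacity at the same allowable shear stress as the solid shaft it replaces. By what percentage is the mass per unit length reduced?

Equal τ_max and T ⇒ the solid shaft needs d_s³ = d_o³(1−k⁴), so d_s = 33.8·(1−0.769⁴)^(1/3) = 29.28 mm.
Area ratio A_h/A_s = d_o²(1−k²)/d_s² = (1−k²)/(1−k⁴)^(2/3) = 0.5444.
Mass saving = 1 − 0.5444 = 45.6 %.

45.6 %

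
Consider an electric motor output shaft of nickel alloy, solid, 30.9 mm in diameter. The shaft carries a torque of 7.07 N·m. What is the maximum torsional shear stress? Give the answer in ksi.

0.177 ksi

J = πd⁴/32 = π(0.0309)⁴/32 = 8.950×10^-8 m⁴.
τ_max = T·r/J = 7.070 × 0.0154 / 8.950×10^-8 = 1.220×10^6 Pa.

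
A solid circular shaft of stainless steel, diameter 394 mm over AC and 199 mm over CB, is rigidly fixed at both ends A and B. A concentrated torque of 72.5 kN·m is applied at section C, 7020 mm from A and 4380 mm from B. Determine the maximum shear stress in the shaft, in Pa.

5.47e6 Pa

Compatibility: T_A·a/J_AC = T_B·b/J_CB with T_A + T_B = T₀.
J_AC = 2.37×10^-3 m⁴, J_CB = 1.54×10^-4 m⁴, so T_A = T₀·(J_AC/a)/((J_AC/a)+(J_CB/b)) = 65650 N·m, T_B = 6848 N·m.
τ in each portion: τ_AC = 5.47×10^6 Pa, τ_CB = 4.43×10^6 Pa; maximum is in AC.
τ_max = T_AC·r/J = 65650·0.197/2.37×10^-3 = 5.467×10^6 Pa.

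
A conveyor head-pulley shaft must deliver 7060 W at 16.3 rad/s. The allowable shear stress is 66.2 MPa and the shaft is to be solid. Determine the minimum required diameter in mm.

ω = 16.3 rad/s, so T = P/ω = 7060 / 16.30 = 433.1 N·m.
For a solid shaft τ_max = 16T/(πd³), so d = (16T/(π τ_allow))^(1/3) = (16·433.1/(π·6.62×10^7))^(1/3) = 0.03218 m.

32.2 mm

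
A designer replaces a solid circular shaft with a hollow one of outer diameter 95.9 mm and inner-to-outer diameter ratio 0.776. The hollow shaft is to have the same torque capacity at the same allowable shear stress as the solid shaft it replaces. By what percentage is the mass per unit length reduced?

Equal τ_max and T ⇒ the solid shaft needs d_s³ = d_o³(1−k⁴), so d_s = 95.9·(1−0.776⁴)^(1/3) = 82.53 mm.
Area ratio A_h/A_s = d_o²(1−k²)/d_s² = (1−k²)/(1−k⁴)^(2/3) = 0.5371.
Mass saving = 1 − 0.5371 = 46.3 %.

46.3 %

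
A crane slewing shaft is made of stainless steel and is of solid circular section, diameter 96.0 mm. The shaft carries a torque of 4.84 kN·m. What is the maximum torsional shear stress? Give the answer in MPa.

27.9 MPa

J = πd⁴/32 = π(0.0960)⁴/32 = 8.338×10^-6 m⁴.
τ_max = T·r/J = 4840 × 0.0480 / 8.338×10^-6 = 2.786×10^7 Pa.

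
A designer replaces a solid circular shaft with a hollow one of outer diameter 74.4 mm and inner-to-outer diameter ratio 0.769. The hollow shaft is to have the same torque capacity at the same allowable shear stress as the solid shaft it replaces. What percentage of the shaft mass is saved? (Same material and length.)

45.6 %

Equal τ_max and T ⇒ the solid shaft needs d_s³ = d_o³(1−k⁴), so d_s = 74.4·(1−0.769⁴)^(1/3) = 64.46 mm.
Area ratio A_h/A_s = d_o²(1−k²)/d_s² = (1−k²)/(1−k⁴)^(2/3) = 0.5444.
Mass saving = 1 − 0.5444 = 45.6 %.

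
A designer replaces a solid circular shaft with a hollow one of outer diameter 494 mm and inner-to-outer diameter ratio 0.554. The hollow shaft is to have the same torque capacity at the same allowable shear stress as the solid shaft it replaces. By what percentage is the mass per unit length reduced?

Equal τ_max and T ⇒ the solid shaft needs d_s³ = d_o³(1−k⁴), so d_s = 494·(1−0.554⁴)^(1/3) = 478.0 mm.
Area ratio A_h/A_s = d_o²(1−k²)/d_s² = (1−k²)/(1−k⁴)^(2/3) = 0.7403.
Mass saving = 1 − 0.7403 = 26.0 %.

26.0 %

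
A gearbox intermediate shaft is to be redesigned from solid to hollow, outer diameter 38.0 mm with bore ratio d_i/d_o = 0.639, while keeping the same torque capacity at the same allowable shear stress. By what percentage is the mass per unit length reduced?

33.2 %

Equal τ_max and T ⇒ the solid shaft needs d_s³ = d_o³(1−k⁴), so d_s = 38.0·(1−0.639⁴)^(1/3) = 35.76 mm.
Area ratio A_h/A_s = d_o²(1−k²)/d_s² = (1−k²)/(1−k⁴)^(2/3) = 0.6682.
Mass saving = 1 − 0.6682 = 33.2 %.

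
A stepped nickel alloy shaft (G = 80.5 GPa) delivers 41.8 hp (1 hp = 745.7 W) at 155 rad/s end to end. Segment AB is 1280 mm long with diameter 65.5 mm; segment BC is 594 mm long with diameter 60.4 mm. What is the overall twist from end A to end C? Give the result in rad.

ω = 155 rad/s, so T = P/ω = 41.8×745.7 / 155.0 = 201.1 N·m.
J_AB = π(0.0655)⁴/32 = 1.81×10^-6 m⁴; J_BC = π(0.0604)⁴/32 = 1.31×10^-6 m⁴.
θ = (T/G)·Σ L_i/J_i = (201.1/80.5×10⁹)·(1.28/1.81×10^-6 + 0.594/1.31×10^-6) = 2.905×10^-3 rad.

0.00291 rad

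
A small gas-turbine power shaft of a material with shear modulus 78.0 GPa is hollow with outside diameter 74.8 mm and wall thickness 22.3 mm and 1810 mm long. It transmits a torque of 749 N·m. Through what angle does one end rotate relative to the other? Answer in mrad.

J = π(d_o⁴ − d_i⁴)/32 = π(0.0748⁴ − 0.0302⁴)/32 = 2.992×10^-6 m⁴.
θ = T·L/(G·J) = 749.0 × 1.81 / (78.0×10⁹ × 2.992×10^-6) = 5.810×10^-3 rad.

5.81 mrad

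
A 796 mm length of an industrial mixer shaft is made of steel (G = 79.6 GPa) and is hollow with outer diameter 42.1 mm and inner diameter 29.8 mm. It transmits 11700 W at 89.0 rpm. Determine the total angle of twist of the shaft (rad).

0.0543 rad

ω = 2π·89.0/60 = 9.320 rad/s, so T = P/ω = 11700 / 9.320 = 1255 N·m.
J = π(d_o⁴ − d_i⁴)/32 = π(0.0421⁴ − 0.0298⁴)/32 = 2.310×10^-7 m⁴.
θ = T·L/(G·J) = 1255 × 0.796 / (79.6×10⁹ × 2.310×10^-7) = 0.05435 rad.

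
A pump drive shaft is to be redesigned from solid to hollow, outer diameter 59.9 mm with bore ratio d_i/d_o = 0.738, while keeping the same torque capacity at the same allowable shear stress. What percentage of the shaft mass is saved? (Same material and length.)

Equal τ_max and T ⇒ the solid shaft needs d_s³ = d_o³(1−k⁴), so d_s = 59.9·(1−0.738⁴)^(1/3) = 53.27 mm.
Area ratio A_h/A_s = d_o²(1−k²)/d_s² = (1−k²)/(1−k⁴)^(2/3) = 0.5757.
Mass saving = 1 − 0.5757 = 42.4 %.

42.4 %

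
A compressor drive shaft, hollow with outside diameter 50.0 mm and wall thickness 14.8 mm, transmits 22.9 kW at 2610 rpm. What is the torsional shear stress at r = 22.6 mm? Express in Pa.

ω = 2π·2610/60 = 273.3 rad/s, so T = P/ω = 22.9×10³ / 273.3 = 83.79 N·m.
J = π(d_o⁴ − d_i⁴)/32 = π(0.0500⁴ − 0.0204⁴)/32 = 5.966×10^-7 m⁴.
Shear stress varies linearly with radius: τ = T·r/J = 83.79 × 0.0226 / 5.966×10^-7 = 3.174×10^6 Pa.

3.17e6 Pa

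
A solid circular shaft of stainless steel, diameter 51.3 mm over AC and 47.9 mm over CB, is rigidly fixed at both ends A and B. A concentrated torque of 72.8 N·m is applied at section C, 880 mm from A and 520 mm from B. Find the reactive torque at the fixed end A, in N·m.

31.8 N·m

Compatibility: T_A·a/J_AC = T_B·b/J_CB with T_A + T_B = T₀.
J_AC = 6.80×10^-7 m⁴, J_CB = 5.17×10^-7 m⁴, so T_A = T₀·(J_AC/a)/((J_AC/a)+(J_CB/b)) = 31.84 N·m, T_B = 40.96 N·m.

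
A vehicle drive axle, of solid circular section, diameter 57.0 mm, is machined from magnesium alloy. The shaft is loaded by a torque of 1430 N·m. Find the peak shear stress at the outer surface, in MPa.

J = πd⁴/32 = π(0.0570)⁴/32 = 1.036×10^-6 m⁴.
τ_max = T·r/J = 1430 × 0.0285 / 1.036×10^-6 = 3.933×10^7 Pa.

39.3 MPa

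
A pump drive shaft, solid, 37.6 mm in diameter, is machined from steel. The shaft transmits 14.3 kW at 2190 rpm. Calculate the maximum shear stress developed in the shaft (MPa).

5.97 MPa

ω = 2π·2190/60 = 229.3 rad/s, so T = P/ω = 14.3×10³ / 229.3 = 62.35 N·m.
J = πd⁴/32 = π(0.0376)⁴/32 = 1.962×10^-7 m⁴.
τ_max = T·r/J = 62.35 × 0.0188 / 1.962×10^-7 = 5.974×10^6 Pa.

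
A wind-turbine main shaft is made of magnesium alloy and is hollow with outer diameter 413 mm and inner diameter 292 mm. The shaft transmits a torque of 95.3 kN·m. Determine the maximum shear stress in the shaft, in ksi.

1.33 ksi

J = π(d_o⁴ − d_i⁴)/32 = π(0.413⁴ − 0.292⁴)/32 = 2.143×10^-3 m⁴.
τ_max = T·r/J = 95300 × 0.206 / 2.143×10^-3 = 9.185×10^6 Pa.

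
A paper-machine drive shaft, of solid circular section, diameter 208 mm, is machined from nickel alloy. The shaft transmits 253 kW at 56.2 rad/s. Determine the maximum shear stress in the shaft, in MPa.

ω = 56.2 rad/s, so T = P/ω = 253×10³ / 56.20 = 4502 N·m.
J = πd⁴/32 = π(0.208)⁴/32 = 1.838×10^-4 m⁴.
τ_max = T·r/J = 4502 × 0.104 / 1.838×10^-4 = 2.548×10^6 Pa.

2.55 MPa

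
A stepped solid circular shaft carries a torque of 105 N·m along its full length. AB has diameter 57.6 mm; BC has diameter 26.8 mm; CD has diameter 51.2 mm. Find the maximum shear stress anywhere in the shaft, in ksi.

Under the same torque, τ_max = 16T/(πd³) is largest where d is smallest — segment BC (d = 26.8 mm).
τ_max = 16·105.0/(π·(0.0268)³) = 2.778×10^7 Pa.

4.03 ksi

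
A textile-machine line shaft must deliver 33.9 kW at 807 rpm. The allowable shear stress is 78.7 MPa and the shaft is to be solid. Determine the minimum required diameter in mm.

ω = 2π·807/60 = 84.51 rad/s, so T = P/ω = 33.9×10³ / 84.51 = 401.1 N·m.
For a solid shaft τ_max = 16T/(πd³), so d = (16T/(π τ_allow))^(1/3) = (16·401.1/(π·7.87×10^7))^(1/3) = 0.02961 m.

29.6 mm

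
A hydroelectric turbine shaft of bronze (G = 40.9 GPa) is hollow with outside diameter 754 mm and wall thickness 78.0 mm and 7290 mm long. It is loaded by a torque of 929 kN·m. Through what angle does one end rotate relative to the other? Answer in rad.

0.00863 rad

J = π(d_o⁴ − d_i⁴)/32 = π(0.754⁴ − 0.598⁴)/32 = 0.01918 m⁴.
θ = T·L/(G·J) = 929000 × 7.29 / (40.9×10⁹ × 0.01918) = 8.635×10^-3 rad.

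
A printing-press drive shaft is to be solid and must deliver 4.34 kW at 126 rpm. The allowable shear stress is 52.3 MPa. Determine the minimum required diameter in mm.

31.8 mm

ω = 2π·126/60 = 13.19 rad/s, so T = P/ω = 4.34×10³ / 13.19 = 328.9 N·m.
For a solid shaft τ_max = 16T/(πd³), so d = (16T/(π τ_allow))^(1/3) = (16·328.9/(π·5.23×10^7))^(1/3) = 0.03176 m.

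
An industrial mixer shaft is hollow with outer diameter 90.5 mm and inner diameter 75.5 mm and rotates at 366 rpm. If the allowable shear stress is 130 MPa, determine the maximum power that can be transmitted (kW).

374 kW

J = π(d_o⁴ − d_i⁴)/32 = π(0.0905⁴ − 0.0755⁴)/32 = 3.396×10^-6 m⁴.
T_max = τ_allow·J/r = 1.30×10^8 × 3.396×10^-6 / 0.0452 = 9755 N·m.
ω = 2π·366/60 = 38.33 rad/s, so P_max = T_max·ω = 3.739×10^5 W.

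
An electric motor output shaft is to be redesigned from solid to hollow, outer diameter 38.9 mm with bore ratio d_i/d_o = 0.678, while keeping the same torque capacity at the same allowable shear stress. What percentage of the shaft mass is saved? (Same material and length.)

Equal τ_max and T ⇒ the solid shaft needs d_s³ = d_o³(1−k⁴), so d_s = 38.9·(1−0.678⁴)^(1/3) = 35.94 mm.
Area ratio A_h/A_s = d_o²(1−k²)/d_s² = (1−k²)/(1−k⁴)^(2/3) = 0.6330.
Mass saving = 1 − 0.6330 = 36.7 %.

36.7 %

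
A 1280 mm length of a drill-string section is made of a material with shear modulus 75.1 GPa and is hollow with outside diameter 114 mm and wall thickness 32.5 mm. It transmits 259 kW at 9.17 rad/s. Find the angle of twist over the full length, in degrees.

1.72°

ω = 9.17 rad/s, so T = P/ω = 259×10³ / 9.170 = 28240 N·m.
J = π(d_o⁴ − d_i⁴)/32 = π(0.114⁴ − 0.0490⁴)/32 = 1.602×10^-5 m⁴.
θ = T·L/(G·J) = 28240 × 1.28 / (75.1×10⁹ × 1.602×10^-5) = 0.03006 rad.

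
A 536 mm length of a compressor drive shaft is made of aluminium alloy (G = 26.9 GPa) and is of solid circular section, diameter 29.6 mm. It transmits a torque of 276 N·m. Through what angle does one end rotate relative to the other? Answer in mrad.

J = πd⁴/32 = π(0.0296)⁴/32 = 7.536×10^-8 m⁴.
θ = T·L/(G·J) = 276.0 × 0.536 / (26.9×10⁹ × 7.536×10^-8) = 0.07297 rad.

73.0 mrad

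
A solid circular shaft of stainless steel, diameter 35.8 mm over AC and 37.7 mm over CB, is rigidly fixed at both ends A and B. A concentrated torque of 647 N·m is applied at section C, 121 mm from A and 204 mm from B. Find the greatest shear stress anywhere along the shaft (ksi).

Compatibility: T_A·a/J_AC = T_B·b/J_CB with T_A + T_B = T₀.
J_AC = 1.61×10^-7 m⁴, J_CB = 1.98×10^-7 m⁴, so T_A = T₀·(J_AC/a)/((J_AC/a)+(J_CB/b)) = 374.1 N·m, T_B = 272.9 N·m.
τ in each portion: τ_AC = 4.15×10^7 Pa, τ_CB = 2.59×10^7 Pa; maximum is in AC.
τ_max = T_AC·r/J = 374.1·0.0179/1.61×10^-7 = 4.153×10^7 Pa.

6.02 ksi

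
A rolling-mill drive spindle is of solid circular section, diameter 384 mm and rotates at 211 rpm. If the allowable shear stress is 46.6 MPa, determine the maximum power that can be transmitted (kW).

J = πd⁴/32 = π(0.384)⁴/32 = 2.135×10^-3 m⁴.
T_max = τ_allow·J/r = 4.66×10^7 × 2.135×10^-3 / 0.192 = 518100 N·m.
ω = 2π·211/60 = 22.10 rad/s, so P_max = T_max·ω = 1.145×10^7 W.

11400 kW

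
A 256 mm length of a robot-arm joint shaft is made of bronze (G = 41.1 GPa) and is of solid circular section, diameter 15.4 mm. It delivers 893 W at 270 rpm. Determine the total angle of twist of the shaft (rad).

ω = 2π·270/60 = 28.27 rad/s, so T = P/ω = 893 / 28.27 = 31.58 N·m.
J = πd⁴/32 = π(0.0154)⁴/32 = 5.522×10^-9 m⁴.
θ = T·L/(G·J) = 31.58 × 0.256 / (41.1×10⁹ × 5.522×10^-9) = 0.03563 rad.

0.0356 rad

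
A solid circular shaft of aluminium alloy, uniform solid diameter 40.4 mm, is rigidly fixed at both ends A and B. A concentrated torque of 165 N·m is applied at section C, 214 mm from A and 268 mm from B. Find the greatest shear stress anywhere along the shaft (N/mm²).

With uniform GJ and both ends fixed, compatibility θ_AC = θ_CB gives T_A·a = T_B·b, together with T_A + T_B = T₀.
T_A = T₀·b/(a+b) = 165.0·268/482.0 = 91.74 N·m; T_B = 73.26 N·m.
τ in each portion: τ_AC = 7.09×10^6 Pa, τ_CB = 5.66×10^6 Pa; maximum is in AC.
τ_max = T_AC·r/J = 91.74·0.0202/2.62×10^-7 = 7.086×10^6 Pa.

7.09 N/mm²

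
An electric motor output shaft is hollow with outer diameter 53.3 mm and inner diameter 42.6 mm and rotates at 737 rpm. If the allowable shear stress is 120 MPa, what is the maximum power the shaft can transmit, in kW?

163 kW

J = π(d_o⁴ − d_i⁴)/32 = π(0.0533⁴ − 0.0426⁴)/32 = 4.690×10^-7 m⁴.
T_max = τ_allow·J/r = 1.20×10^8 × 4.690×10^-7 / 0.0267 = 2112 N·m.
ω = 2π·737/60 = 77.18 rad/s, so P_max = T_max·ω = 1.630×10^5 W.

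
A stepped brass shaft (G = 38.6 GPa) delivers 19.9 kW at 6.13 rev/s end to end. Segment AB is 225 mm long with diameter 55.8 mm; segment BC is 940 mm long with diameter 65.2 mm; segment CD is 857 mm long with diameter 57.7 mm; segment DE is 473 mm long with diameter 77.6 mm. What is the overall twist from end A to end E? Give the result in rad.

ω = 2π·6.13 = 38.52 rad/s, so T = P/ω = 19.9×10³ / 38.52 = 516.7 N·m.
J_AB = π(0.0558)⁴/32 = 9.52×10^-7 m⁴; J_BC = π(0.0652)⁴/32 = 1.77×10^-6 m⁴; J_CD = π(0.0577)⁴/32 = 1.09×10^-6 m⁴; J_DE = π(0.0776)⁴/32 = 3.56×10^-6 m⁴.
θ = (T/G)·Σ L_i/J_i = (516.7/38.6×10⁹)·(0.225/9.52×10^-7 + 0.940/1.77×10^-6 + 0.857/1.09×10^-6 + 0.473/3.56×10^-6) = 0.02258 rad.

0.0226 rad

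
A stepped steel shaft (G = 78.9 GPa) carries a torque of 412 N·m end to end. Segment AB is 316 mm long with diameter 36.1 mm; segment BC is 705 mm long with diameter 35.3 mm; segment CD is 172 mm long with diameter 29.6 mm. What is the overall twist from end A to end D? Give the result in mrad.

J_AB = π(0.0361)⁴/32 = 1.67×10^-7 m⁴; J_BC = π(0.0353)⁴/32 = 1.52×10^-7 m⁴; J_CD = π(0.0296)⁴/32 = 7.54×10^-8 m⁴.
θ = (T/G)·Σ L_i/J_i = (412.0/78.9×10⁹)·(0.316/1.67×10^-7 + 0.705/1.52×10^-7 + 0.172/7.54×10^-8) = 0.04596 rad.

46.0 mrad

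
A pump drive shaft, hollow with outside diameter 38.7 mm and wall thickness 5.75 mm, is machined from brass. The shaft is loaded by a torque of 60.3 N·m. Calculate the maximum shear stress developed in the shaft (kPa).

J = π(d_o⁴ − d_i⁴)/32 = π(0.0387⁴ − 0.0272⁴)/32 = 1.665×10^-7 m⁴.
τ_max = T·r/J = 60.30 × 0.0194 / 1.665×10^-7 = 7.009×10^6 Pa.

7010 kPa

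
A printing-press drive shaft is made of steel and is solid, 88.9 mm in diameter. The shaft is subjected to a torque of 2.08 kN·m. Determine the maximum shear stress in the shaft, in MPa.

J = πd⁴/32 = π(0.0889)⁴/32 = 6.132×10^-6 m⁴.
τ_max = T·r/J = 2080 × 0.0445 / 6.132×10^-6 = 1.508×10^7 Pa.

15.1 MPa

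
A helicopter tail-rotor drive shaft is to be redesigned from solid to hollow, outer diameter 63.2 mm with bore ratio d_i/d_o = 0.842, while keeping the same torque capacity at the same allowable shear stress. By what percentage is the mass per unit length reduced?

Equal τ_max and T ⇒ the solid shaft needs d_s³ = d_o³(1−k⁴), so d_s = 63.2·(1−0.842⁴)^(1/3) = 50.07 mm.
Area ratio A_h/A_s = d_o²(1−k²)/d_s² = (1−k²)/(1−k⁴)^(2/3) = 0.4636.
Mass saving = 1 − 0.4636 = 53.6 %.

53.6 %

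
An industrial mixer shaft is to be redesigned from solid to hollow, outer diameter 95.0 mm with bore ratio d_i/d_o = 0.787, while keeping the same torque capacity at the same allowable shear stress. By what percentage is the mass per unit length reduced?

Equal τ_max and T ⇒ the solid shaft needs d_s³ = d_o³(1−k⁴), so d_s = 95.0·(1−0.787⁴)^(1/3) = 80.85 mm.
Area ratio A_h/A_s = d_o²(1−k²)/d_s² = (1−k²)/(1−k⁴)^(2/3) = 0.5255.
Mass saving = 1 − 0.5255 = 47.4 %.

47.4 %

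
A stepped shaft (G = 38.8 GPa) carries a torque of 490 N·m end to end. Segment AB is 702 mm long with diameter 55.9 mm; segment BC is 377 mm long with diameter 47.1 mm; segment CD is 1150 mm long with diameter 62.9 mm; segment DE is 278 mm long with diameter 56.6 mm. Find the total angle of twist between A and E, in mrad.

J_AB = π(0.0559)⁴/32 = 9.59×10^-7 m⁴; J_BC = π(0.0471)⁴/32 = 4.83×10^-7 m⁴; J_CD = π(0.0629)⁴/32 = 1.54×10^-6 m⁴; J_DE = π(0.0566)⁴/32 = 1.01×10^-6 m⁴.
θ = (T/G)·Σ L_i/J_i = (490.0/38.8×10⁹)·(0.702/9.59×10^-7 + 0.377/4.83×10^-7 + 1.15/1.54×10^-6 + 0.278/1.01×10^-6) = 0.03204 rad.

32.0 mrad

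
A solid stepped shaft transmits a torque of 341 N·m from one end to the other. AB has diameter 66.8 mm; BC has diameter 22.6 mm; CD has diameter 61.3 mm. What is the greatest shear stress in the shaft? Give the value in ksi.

Under the same torque, τ_max = 16T/(πd³) is largest where d is smallest — segment BC (d = 22.6 mm).
τ_max = 16·341.0/(π·(0.0226)³) = 1.505×10^8 Pa.

21.8 ksi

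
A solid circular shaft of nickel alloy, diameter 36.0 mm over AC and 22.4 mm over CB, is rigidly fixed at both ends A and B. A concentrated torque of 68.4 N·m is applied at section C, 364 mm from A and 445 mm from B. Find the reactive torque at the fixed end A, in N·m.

60.9 N·m

Compatibility: T_A·a/J_AC = T_B·b/J_CB with T_A + T_B = T₀.
J_AC = 1.65×10^-7 m⁴, J_CB = 2.47×10^-8 m⁴, so T_A = T₀·(J_AC/a)/((J_AC/a)+(J_CB/b)) = 60.93 N·m, T_B = 7.471 N·m.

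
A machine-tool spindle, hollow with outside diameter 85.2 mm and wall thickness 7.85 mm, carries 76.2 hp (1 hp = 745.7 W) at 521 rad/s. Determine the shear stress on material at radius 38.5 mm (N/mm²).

ω = 521 rad/s, so T = P/ω = 76.2×745.7 / 521.0 = 109.1 N·m.
J = π(d_o⁴ − d_i⁴)/32 = π(0.0852⁴ − 0.0695⁴)/32 = 2.883×10^-6 m⁴.
Shear stress varies linearly with radius: τ = T·r/J = 109.1 × 0.0385 / 2.883×10^-6 = 1.457×10^6 Pa.

1.46 N/mm²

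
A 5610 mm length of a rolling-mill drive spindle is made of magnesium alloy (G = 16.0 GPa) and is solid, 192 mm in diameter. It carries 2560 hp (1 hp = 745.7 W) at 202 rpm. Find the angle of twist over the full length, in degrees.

13.6°

ω = 2π·202/60 = 21.15 rad/s, so T = P/ω = 2560×745.7 / 21.15 = 90250 N·m.
J = πd⁴/32 = π(0.192)⁴/32 = 1.334×10^-4 m⁴.
θ = T·L/(G·J) = 90250 × 5.61 / (16.0×10⁹ × 1.334×10^-4) = 0.2372 rad.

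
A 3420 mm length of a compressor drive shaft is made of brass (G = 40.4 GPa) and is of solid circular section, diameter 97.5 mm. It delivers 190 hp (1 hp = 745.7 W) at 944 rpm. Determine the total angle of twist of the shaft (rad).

0.0137 rad

ω = 2π·944/60 = 98.86 rad/s, so T = P/ω = 190×745.7 / 98.86 = 1433 N·m.
J = πd⁴/32 = π(0.0975)⁴/32 = 8.872×10^-6 m⁴.
θ = T·L/(G·J) = 1433 × 3.42 / (40.4×10⁹ × 8.872×10^-6) = 0.01368 rad.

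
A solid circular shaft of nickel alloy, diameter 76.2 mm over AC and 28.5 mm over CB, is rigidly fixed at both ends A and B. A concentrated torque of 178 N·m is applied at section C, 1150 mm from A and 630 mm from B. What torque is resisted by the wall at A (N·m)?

172 N·m

Compatibility: T_A·a/J_AC = T_B·b/J_CB with T_A + T_B = T₀.
J_AC = 3.31×10^-6 m⁴, J_CB = 6.48×10^-8 m⁴, so T_A = T₀·(J_AC/a)/((J_AC/a)+(J_CB/b)) = 171.9 N·m, T_B = 6.139 N·m.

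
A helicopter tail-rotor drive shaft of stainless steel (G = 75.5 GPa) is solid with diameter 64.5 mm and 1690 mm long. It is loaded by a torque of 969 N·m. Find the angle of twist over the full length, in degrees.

0.731°

J = πd⁴/32 = π(0.0645)⁴/32 = 1.699×10^-6 m⁴.
θ = T·L/(G·J) = 969.0 × 1.69 / (75.5×10⁹ × 1.699×10^-6) = 0.01277 rad.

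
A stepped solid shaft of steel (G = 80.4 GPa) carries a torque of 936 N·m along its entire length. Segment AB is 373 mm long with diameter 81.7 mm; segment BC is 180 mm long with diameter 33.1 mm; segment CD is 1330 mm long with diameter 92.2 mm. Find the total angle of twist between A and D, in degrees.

J_AB = π(0.0817)⁴/32 = 4.37×10^-6 m⁴; J_BC = π(0.0331)⁴/32 = 1.18×10^-7 m⁴; J_CD = π(0.0922)⁴/32 = 7.09×10^-6 m⁴.
θ = (T/G)·Σ L_i/J_i = (936.0/80.4×10⁹)·(0.373/4.37×10^-6 + 0.180/1.18×10^-7 + 1.33/7.09×10^-6) = 0.02096 rad.

1.20°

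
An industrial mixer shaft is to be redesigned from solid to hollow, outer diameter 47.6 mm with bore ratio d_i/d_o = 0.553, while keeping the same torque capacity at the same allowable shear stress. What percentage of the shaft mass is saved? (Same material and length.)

Equal τ_max and T ⇒ the solid shaft needs d_s³ = d_o³(1−k⁴), so d_s = 47.6·(1−0.553⁴)^(1/3) = 46.07 mm.
Area ratio A_h/A_s = d_o²(1−k²)/d_s² = (1−k²)/(1−k⁴)^(2/3) = 0.7412.
Mass saving = 1 − 0.7412 = 25.9 %.

25.9 %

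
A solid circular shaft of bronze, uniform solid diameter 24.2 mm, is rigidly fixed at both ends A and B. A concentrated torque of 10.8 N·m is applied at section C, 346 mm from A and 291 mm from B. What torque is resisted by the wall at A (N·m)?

With uniform GJ and both ends fixed, compatibility θ_AC = θ_CB gives T_A·a = T_B·b, together with T_A + T_B = T₀.
T_A = T₀·b/(a+b) = 10.80·291/637.0 = 4.934 N·m; T_B = 5.866 N·m.

4.93 N·m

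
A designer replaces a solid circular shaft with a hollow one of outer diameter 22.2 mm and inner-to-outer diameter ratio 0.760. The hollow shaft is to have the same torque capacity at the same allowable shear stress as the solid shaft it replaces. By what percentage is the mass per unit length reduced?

Equal τ_max and T ⇒ the solid shaft needs d_s³ = d_o³(1−k⁴), so d_s = 22.2·(1−0.760⁴)^(1/3) = 19.39 mm.
Area ratio A_h/A_s = d_o²(1−k²)/d_s² = (1−k²)/(1−k⁴)^(2/3) = 0.5537.
Mass saving = 1 − 0.5537 = 44.6 %.

44.6 %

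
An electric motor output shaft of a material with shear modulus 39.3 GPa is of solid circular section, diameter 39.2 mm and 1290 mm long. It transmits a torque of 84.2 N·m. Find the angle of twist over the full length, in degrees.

J = πd⁴/32 = π(0.0392)⁴/32 = 2.318×10^-7 m⁴.
θ = T·L/(G·J) = 84.20 × 1.29 / (39.3×10⁹ × 2.318×10^-7) = 0.01192 rad.

0.683°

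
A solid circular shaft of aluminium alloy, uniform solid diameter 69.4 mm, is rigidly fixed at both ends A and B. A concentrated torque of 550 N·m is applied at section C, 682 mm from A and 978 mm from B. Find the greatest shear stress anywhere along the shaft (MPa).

With uniform GJ and both ends fixed, compatibility θ_AC = θ_CB gives T_A·a = T_B·b, together with T_A + T_B = T₀.
T_A = T₀·b/(a+b) = 550.0·978/1660 = 324.0 N·m; T_B = 226.0 N·m.
τ in each portion: τ_AC = 4.94×10^6 Pa, τ_CB = 3.44×10^6 Pa; maximum is in AC.
τ_max = T_AC·r/J = 324.0·0.0347/2.28×10^-6 = 4.937×10^6 Pa.

4.94 MPa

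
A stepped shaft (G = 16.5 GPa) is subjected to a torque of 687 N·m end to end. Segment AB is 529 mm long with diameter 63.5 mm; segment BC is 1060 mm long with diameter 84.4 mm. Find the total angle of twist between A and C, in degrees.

1.30°

J_AB = π(0.0635)⁴/32 = 1.60×10^-6 m⁴; J_BC = π(0.0844)⁴/32 = 4.98×10^-6 m⁴.
θ = (T/G)·Σ L_i/J_i = (687.0/16.5×10⁹)·(0.529/1.60×10^-6 + 1.06/4.98×10^-6) = 0.02266 rad.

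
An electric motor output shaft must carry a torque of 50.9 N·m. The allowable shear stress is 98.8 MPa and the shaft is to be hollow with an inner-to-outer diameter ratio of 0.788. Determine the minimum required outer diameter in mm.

16.2 mm

For a hollow shaft with d_i/d_o = 0.788: τ_max = 16T/(π d_o³ (1−k⁴)), so d_o = [16T/(π τ_allow (1−k⁴))]^(1/3) = [16·50.90/(π·9.88×10^7·0.6144)]^(1/3) = 0.01622 m.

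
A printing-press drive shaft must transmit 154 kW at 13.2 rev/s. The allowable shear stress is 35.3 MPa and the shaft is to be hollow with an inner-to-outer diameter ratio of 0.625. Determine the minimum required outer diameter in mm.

ω = 2π·13.2 = 82.94 rad/s, so T = P/ω = 154×10³ / 82.94 = 1857 N·m.
For a hollow shaft with d_i/d_o = 0.625: τ_max = 16T/(π d_o³ (1−k⁴)), so d_o = [16T/(π τ_allow (1−k⁴))]^(1/3) = [16·1857/(π·3.53×10^7·0.8474)]^(1/3) = 0.06812 m.

68.1 mm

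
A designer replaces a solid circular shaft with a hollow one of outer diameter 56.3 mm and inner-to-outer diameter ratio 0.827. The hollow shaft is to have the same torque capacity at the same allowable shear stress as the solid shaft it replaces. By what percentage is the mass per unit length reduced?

Equal τ_max and T ⇒ the solid shaft needs d_s³ = d_o³(1−k⁴), so d_s = 56.3·(1−0.827⁴)^(1/3) = 45.63 mm.
Area ratio A_h/A_s = d_o²(1−k²)/d_s² = (1−k²)/(1−k⁴)^(2/3) = 0.4813.
Mass saving = 1 − 0.4813 = 51.9 %.

51.9 %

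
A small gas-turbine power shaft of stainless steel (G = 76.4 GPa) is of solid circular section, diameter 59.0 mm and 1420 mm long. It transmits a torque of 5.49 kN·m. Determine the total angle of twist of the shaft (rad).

J = πd⁴/32 = π(0.0590)⁴/32 = 1.190×10^-6 m⁴.
θ = T·L/(G·J) = 5490 × 1.42 / (76.4×10⁹ × 1.190×10^-6) = 0.08577 rad.

0.0858 rad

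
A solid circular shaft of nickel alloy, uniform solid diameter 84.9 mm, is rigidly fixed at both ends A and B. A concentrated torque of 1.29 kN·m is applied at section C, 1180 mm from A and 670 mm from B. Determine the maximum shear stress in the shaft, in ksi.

With uniform GJ and both ends fixed, compatibility θ_AC = θ_CB gives T_A·a = T_B·b, together with T_A + T_B = T₀.
T_A = T₀·b/(a+b) = 1290·670/1850 = 467.2 N·m; T_B = 822.8 N·m.
τ in each portion: τ_AC = 3.89×10^6 Pa, τ_CB = 6.85×10^6 Pa; maximum is in CB.
τ_max = T_CB·r/J = 822.8·0.0425/5.10×10^-6 = 6.848×10^6 Pa.

0.993 ksi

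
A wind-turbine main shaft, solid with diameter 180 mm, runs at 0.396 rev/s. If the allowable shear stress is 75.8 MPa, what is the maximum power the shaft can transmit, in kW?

J = πd⁴/32 = π(0.180)⁴/32 = 1.031×10^-4 m⁴.
T_max = τ_allow·J/r = 7.58×10^7 × 1.031×10^-4 / 0.0900 = 86800 N·m.
ω = 2π·0.396 = 2.488 rad/s, so P_max = T_max·ω = 2.160×10^5 W.

216 kW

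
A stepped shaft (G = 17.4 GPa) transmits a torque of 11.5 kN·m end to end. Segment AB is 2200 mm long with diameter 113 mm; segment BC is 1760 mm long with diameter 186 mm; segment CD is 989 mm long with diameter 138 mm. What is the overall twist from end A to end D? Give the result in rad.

J_AB = π(0.113)⁴/32 = 1.60×10^-5 m⁴; J_BC = π(0.186)⁴/32 = 1.18×10^-4 m⁴; J_CD = π(0.138)⁴/32 = 3.56×10^-5 m⁴.
θ = (T/G)·Σ L_i/J_i = (11500/17.4×10⁹)·(2.20/1.60×10^-5 + 1.76/1.18×10^-4 + 0.989/3.56×10^-5) = 0.1191 rad.

0.119 rad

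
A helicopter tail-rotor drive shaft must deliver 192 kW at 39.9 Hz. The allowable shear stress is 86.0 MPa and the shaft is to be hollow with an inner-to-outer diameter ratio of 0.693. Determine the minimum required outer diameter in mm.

38.9 mm

ω = 2π·39.9 = 250.7 rad/s, so T = P/ω = 192×10³ / 250.7 = 765.9 N·m.
For a hollow shaft with d_i/d_o = 0.693: τ_max = 16T/(π d_o³ (1−k⁴)), so d_o = [16T/(π τ_allow (1−k⁴))]^(1/3) = [16·765.9/(π·8.60×10^7·0.7694)]^(1/3) = 0.03892 m.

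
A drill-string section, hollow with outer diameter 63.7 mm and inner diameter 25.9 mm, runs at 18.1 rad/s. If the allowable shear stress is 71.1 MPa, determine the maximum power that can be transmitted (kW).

63.5 kW

J = π(d_o⁴ − d_i⁴)/32 = π(0.0637⁴ − 0.0259⁴)/32 = 1.572×10^-6 m⁴.
T_max = τ_allow·J/r = 7.11×10^7 × 1.572×10^-6 / 0.0319 = 3510 N·m.
ω = 18.1 rad/s, so P_max = T_max·ω = 6.353×10^4 W.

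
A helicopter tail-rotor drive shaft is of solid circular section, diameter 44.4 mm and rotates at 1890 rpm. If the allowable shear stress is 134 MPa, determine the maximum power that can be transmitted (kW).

456 kW

J = πd⁴/32 = π(0.0444)⁴/32 = 3.815×10^-7 m⁴.
T_max = τ_allow·J/r = 1.34×10^8 × 3.815×10^-7 / 0.0222 = 2303 N·m.
ω = 2π·1890/60 = 197.9 rad/s, so P_max = T_max·ω = 4.558×10^5 W.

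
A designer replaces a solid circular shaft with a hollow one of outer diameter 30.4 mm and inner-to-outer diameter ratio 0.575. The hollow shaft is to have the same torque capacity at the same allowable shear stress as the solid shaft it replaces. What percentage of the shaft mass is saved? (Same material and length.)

27.7 %

Equal τ_max and T ⇒ the solid shaft needs d_s³ = d_o³(1−k⁴), so d_s = 30.4·(1−0.575⁴)^(1/3) = 29.25 mm.
Area ratio A_h/A_s = d_o²(1−k²)/d_s² = (1−k²)/(1−k⁴)^(2/3) = 0.7231.
Mass saving = 1 − 0.7231 = 27.7 %.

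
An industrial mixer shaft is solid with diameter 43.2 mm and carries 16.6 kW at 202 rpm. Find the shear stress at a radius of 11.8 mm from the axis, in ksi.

ω = 2π·202/60 = 21.15 rad/s, so T = P/ω = 16.6×10³ / 21.15 = 784.7 N·m.
J = πd⁴/32 = π(0.0432)⁴/32 = 3.419×10^-7 m⁴.
Shear stress varies linearly with radius: τ = T·r/J = 784.7 × 0.0118 / 3.419×10^-7 = 2.708×10^7 Pa.

3.93 ksi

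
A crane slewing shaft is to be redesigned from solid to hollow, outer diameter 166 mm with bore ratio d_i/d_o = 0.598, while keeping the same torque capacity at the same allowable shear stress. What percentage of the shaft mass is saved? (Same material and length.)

Equal τ_max and T ⇒ the solid shaft needs d_s³ = d_o³(1−k⁴), so d_s = 166·(1−0.598⁴)^(1/3) = 158.6 mm.
Area ratio A_h/A_s = d_o²(1−k²)/d_s² = (1−k²)/(1−k⁴)^(2/3) = 0.7038.
Mass saving = 1 − 0.7038 = 29.6 %.

29.6 %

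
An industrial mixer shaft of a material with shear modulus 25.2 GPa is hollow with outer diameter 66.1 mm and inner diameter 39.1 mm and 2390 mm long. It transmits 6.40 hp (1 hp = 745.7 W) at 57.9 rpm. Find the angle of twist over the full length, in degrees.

2.60°

ω = 2π·57.9/60 = 6.063 rad/s, so T = P/ω = 6.40×745.7 / 6.063 = 787.1 N·m.
J = π(d_o⁴ − d_i⁴)/32 = π(0.0661⁴ − 0.0391⁴)/32 = 1.645×10^-6 m⁴.
θ = T·L/(G·J) = 787.1 × 2.39 / (25.2×10⁹ × 1.645×10^-6) = 0.04539 rad.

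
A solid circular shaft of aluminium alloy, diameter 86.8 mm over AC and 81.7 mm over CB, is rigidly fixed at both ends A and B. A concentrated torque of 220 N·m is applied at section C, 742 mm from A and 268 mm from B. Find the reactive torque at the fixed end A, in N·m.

69.3 N·m

Compatibility: T_A·a/J_AC = T_B·b/J_CB with T_A + T_B = T₀.
J_AC = 5.57×10^-6 m⁴, J_CB = 4.37×10^-6 m⁴, so T_A = T₀·(J_AC/a)/((J_AC/a)+(J_CB/b)) = 69.33 N·m, T_B = 150.7 N·m.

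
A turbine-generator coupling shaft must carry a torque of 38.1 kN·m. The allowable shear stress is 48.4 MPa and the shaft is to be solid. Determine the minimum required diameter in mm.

159 mm

For a solid shaft τ_max = 16T/(πd³), so d = (16T/(π τ_allow))^(1/3) = (16·38100/(π·4.84×10^7))^(1/3) = 0.1589 m.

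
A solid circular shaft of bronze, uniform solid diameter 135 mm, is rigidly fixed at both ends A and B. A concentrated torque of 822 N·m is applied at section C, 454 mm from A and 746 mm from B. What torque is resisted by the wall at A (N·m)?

With uniform GJ and both ends fixed, compatibility θ_AC = θ_CB gives T_A·a = T_B·b, together with T_A + T_B = T₀.
T_A = T₀·b/(a+b) = 822.0·746/1200 = 511.0 N·m; T_B = 311.0 N·m.

511 N·m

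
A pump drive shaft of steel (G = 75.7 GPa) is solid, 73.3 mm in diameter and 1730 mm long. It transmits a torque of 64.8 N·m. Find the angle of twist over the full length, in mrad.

0.523 mrad

J = πd⁴/32 = π(0.0733)⁴/32 = 2.834×10^-6 m⁴.
θ = T·L/(G·J) = 64.80 × 1.73 / (75.7×10⁹ × 2.834×10^-6) = 5.225×10^-4 rad.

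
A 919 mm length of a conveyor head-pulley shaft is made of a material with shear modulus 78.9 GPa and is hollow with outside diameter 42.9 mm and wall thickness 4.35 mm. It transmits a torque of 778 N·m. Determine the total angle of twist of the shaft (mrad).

J = π(d_o⁴ − d_i⁴)/32 = π(0.0429⁴ − 0.0342⁴)/32 = 1.982×10^-7 m⁴.
θ = T·L/(G·J) = 778.0 × 0.919 / (78.9×10⁹ × 1.982×10^-7) = 0.04572 rad.

45.7 mrad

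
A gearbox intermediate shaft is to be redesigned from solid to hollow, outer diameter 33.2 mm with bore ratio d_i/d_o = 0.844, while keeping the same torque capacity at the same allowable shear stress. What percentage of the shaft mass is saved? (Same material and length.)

Equal τ_max and T ⇒ the solid shaft needs d_s³ = d_o³(1−k⁴), so d_s = 33.2·(1−0.844⁴)^(1/3) = 26.22 mm.
Area ratio A_h/A_s = d_o²(1−k²)/d_s² = (1−k²)/(1−k⁴)^(2/3) = 0.4612.
Mass saving = 1 − 0.4612 = 53.9 %.

53.9 %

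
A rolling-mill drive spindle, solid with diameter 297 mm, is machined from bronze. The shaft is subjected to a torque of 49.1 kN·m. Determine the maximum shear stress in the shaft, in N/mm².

J = πd⁴/32 = π(0.297)⁴/32 = 7.639×10^-4 m⁴.
τ_max = T·r/J = 49100 × 0.148 / 7.639×10^-4 = 9.545×10^6 Pa.

9.55 N/mm²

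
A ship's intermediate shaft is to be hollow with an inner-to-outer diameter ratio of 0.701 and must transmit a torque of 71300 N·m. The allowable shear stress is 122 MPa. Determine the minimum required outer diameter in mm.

158 mm

For a hollow shaft with d_i/d_o = 0.701: τ_max = 16T/(π d_o³ (1−k⁴)), so d_o = [16T/(π τ_allow (1−k⁴))]^(1/3) = [16·71300/(π·1.22×10^8·0.7585)]^(1/3) = 0.1577 m.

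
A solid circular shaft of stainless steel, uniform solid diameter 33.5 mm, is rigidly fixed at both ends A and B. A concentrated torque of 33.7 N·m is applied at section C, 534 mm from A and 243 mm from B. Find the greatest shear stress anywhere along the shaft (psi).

455 psi

With uniform GJ and both ends fixed, compatibility θ_AC = θ_CB gives T_A·a = T_B·b, together with T_A + T_B = T₀.
T_A = T₀·b/(a+b) = 33.70·243/777.0 = 10.54 N·m; T_B = 23.16 N·m.
τ in each portion: τ_AC = 1.43×10^6 Pa, τ_CB = 3.14×10^6 Pa; maximum is in CB.
τ_max = T_CB·r/J = 23.16·0.0168/1.24×10^-7 = 3.138×10^6 Pa.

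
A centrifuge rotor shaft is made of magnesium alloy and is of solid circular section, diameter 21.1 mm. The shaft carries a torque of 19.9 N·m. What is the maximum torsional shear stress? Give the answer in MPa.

10.8 MPa

J = πd⁴/32 = π(0.0211)⁴/32 = 1.946×10^-8 m⁴.
τ_max = T·r/J = 19.90 × 0.0106 / 1.946×10^-8 = 1.079×10^7 Pa.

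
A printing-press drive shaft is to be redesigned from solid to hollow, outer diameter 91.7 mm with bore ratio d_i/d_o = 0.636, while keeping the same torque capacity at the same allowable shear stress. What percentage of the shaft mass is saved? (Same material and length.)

32.9 %

Equal τ_max and T ⇒ the solid shaft needs d_s³ = d_o³(1−k⁴), so d_s = 91.7·(1−0.636⁴)^(1/3) = 86.40 mm.
Area ratio A_h/A_s = d_o²(1−k²)/d_s² = (1−k²)/(1−k⁴)^(2/3) = 0.6708.
Mass saving = 1 − 0.6708 = 32.9 %.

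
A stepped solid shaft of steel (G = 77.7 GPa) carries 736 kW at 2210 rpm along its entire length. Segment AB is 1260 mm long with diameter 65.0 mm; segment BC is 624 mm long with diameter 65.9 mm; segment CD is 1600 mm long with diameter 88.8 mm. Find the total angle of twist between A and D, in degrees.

3.09°

ω = 2π·2210/60 = 231.4 rad/s, so T = P/ω = 736×10³ / 231.4 = 3180 N·m.
J_AB = π(0.0650)⁴/32 = 1.75×10^-6 m⁴; J_BC = π(0.0659)⁴/32 = 1.85×10^-6 m⁴; J_CD = π(0.0888)⁴/32 = 6.10×10^-6 m⁴.
θ = (T/G)·Σ L_i/J_i = (3180/77.7×10⁹)·(1.26/1.75×10^-6 + 0.624/1.85×10^-6 + 1.60/6.10×10^-6) = 0.05395 rad.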